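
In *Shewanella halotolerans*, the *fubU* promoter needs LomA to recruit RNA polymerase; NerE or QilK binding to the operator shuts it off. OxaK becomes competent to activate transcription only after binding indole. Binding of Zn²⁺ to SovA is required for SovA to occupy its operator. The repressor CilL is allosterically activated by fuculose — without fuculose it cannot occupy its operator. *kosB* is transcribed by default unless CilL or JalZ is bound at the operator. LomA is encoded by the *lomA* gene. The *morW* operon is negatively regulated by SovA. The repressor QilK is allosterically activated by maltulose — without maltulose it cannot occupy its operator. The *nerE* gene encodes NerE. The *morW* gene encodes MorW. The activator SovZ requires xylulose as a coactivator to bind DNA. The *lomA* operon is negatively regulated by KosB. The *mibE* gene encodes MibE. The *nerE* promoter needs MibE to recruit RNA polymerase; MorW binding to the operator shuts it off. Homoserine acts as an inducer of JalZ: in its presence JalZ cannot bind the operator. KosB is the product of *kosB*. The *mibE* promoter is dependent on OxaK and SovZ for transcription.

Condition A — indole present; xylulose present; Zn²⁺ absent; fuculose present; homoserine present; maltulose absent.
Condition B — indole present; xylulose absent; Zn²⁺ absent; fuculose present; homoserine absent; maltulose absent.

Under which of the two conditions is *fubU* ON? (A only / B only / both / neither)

Condition A:
Indole is present, so OxaK is active.
Xylulose is present, so SovZ is active.
No repressor is bound and OxaK and SovZ are active, so *mibE* is transcribed.
So MibE is produced and active.
Zn²⁺ is absent, so SovA is inactive.
With no repressor bound, *morW* is transcribed.
So MorW is produced and active.
With repressor MorW bound, *nerE* is not transcribed.
So NerE is not produced.
Fuculose is present, so CilL is active.
Homoserine is present, so JalZ is inactive.
With repressor CilL bound, *kosB* is not transcribed.
So KosB is not produced.
With no repressor bound, *lomA* is transcribed.
So LomA is produced and active.
Maltulose is absent, so QilK is inactive.
No repressor is bound and LomA is active, so *fubU* is transcribed.
→ *fubU* is ON in A.
Condition B:
Indole is present, so OxaK is active.
Xylulose is absent, so SovZ is inactive.
Required activator SovZ is absent, so *mibE* is not transcribed.
So MibE is not produced.
Zn²⁺ is absent, so SovA is inactive.
With no repressor bound, *morW* is transcribed.
So MorW is produced and active.
With repressor MorW bound, *nerE* is not transcribed.
So NerE is not produced.
Fuculose is present, so CilL is active.
Homoserine is absent, so JalZ is active.
With repressor CilL bound, *kosB* is not transcribed.
So KosB is not produced.
With no repressor bound, *lomA* is transcribed.
So LomA is produced and active.
Maltulose is absent, so QilK is inactive.
No repressor is bound and LomA is active, so *fubU* is transcribed.
→ *fubU* is ON in B.

both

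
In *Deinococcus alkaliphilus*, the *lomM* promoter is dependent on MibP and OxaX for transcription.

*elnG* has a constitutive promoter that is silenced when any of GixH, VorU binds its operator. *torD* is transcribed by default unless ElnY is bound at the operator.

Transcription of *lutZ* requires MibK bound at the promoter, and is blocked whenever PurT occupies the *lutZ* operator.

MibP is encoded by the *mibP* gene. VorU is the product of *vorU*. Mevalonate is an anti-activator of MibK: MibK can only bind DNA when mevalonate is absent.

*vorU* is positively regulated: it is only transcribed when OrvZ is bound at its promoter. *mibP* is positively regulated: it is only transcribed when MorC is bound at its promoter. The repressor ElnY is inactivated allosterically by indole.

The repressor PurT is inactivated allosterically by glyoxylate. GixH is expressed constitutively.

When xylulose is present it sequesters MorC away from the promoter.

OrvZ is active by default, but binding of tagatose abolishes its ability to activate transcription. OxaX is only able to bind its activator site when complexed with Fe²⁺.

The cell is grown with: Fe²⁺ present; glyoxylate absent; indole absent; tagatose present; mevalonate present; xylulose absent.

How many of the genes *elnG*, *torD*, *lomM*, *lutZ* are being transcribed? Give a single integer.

GixH is produced constitutively and is active.
Tagatose is present, so OrvZ is inactive.
Required activator OrvZ is absent, so *vorU* is not transcribed.
So VorU is not produced.
With repressor GixH bound, *elnG* is not transcribed.
→ *elnG* is OFF.
Indole is absent, so ElnY is active.
With repressor ElnY bound, *torD* is not transcribed.
→ *torD* is OFF.
Xylulose is absent, so MorC is active.
No repressor is bound and MorC is active, so *mibP* is transcribed.
So MibP is produced and active.
Fe²⁺ is present, so OxaX is active.
No repressor is bound and MibP and OxaX are active, so *lomM* is transcribed.
→ *lomM* is ON.
Mevalonate is present, so MibK is inactive.
Glyoxylate is absent, so PurT is active.
With repressor PurT bound, *lutZ* is not transcribed.
→ *lutZ* is OFF.
1 of the 4 genes is transcribed.

1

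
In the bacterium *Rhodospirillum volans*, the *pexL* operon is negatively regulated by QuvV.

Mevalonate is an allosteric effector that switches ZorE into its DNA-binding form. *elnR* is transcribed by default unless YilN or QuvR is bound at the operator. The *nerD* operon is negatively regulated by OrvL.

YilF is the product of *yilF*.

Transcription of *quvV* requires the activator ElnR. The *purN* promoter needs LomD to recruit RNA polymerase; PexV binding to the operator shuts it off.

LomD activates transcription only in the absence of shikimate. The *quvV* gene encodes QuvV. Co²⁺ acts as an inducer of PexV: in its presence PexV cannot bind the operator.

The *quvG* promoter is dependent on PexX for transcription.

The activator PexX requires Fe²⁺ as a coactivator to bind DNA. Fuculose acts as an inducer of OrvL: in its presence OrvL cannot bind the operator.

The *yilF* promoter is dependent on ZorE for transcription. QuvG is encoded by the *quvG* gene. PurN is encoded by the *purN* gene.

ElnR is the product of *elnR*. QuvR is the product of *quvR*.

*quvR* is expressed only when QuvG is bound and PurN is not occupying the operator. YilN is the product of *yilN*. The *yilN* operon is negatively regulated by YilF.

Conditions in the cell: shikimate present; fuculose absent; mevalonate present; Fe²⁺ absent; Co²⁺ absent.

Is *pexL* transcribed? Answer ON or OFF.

Mevalonate is present, so ZorE is active.
No repressor is bound and ZorE is active, so *yilF* is transcribed.
So YilF is produced and active.
With repressor YilF bound, *yilN* is not transcribed.
So YilN is not produced.
Shikimate is present, so LomD is inactive.
Co²⁺ is absent, so PexV is active.
With repressor PexV bound, *purN* is not transcribed.
So PurN is not produced.
Fe²⁺ is absent, so PexX is inactive.
Required activator PexX is absent, so *quvG* is not transcribed.
So QuvG is not produced.
Required activator QuvG is absent, so *quvR* is not transcribed.
So QuvR is not produced.
With no repressor bound, *elnR* is transcribed.
So ElnR is produced and active.
No repressor is bound and ElnR is active, so *quvV* is transcribed.
So QuvV is produced and active.
With repressor QuvV bound, *pexL* is not transcribed.

OFF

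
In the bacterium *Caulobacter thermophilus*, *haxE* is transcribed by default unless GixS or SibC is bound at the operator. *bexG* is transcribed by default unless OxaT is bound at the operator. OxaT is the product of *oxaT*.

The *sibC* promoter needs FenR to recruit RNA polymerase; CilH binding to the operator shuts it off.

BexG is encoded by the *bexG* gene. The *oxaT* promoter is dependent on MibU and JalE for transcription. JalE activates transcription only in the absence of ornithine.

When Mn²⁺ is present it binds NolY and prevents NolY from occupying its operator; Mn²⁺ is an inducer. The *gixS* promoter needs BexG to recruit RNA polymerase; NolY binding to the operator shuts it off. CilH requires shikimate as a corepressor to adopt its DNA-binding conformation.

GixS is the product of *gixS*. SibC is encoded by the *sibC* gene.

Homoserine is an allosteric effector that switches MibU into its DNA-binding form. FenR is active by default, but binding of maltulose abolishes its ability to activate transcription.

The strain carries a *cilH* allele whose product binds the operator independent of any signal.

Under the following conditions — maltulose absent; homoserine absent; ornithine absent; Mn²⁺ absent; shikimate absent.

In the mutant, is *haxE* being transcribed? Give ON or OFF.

Mn²⁺ is absent, so NolY is active.
Homoserine is absent, so MibU is inactive.
Ornithine is absent, so JalE is active.
Required activator MibU is absent, so *oxaT* is not transcribed.
So OxaT is not produced.
With no repressor bound, *bexG* is transcribed.
So BexG is produced and active.
With repressor NolY bound, *gixS* is not transcribed.
So GixS is not produced.
Maltulose is absent, so FenR is active.
CilH is constitutively active in this strain.
With repressor CilH bound, *sibC* is not transcribed.
So SibC is not produced.
With no repressor bound, *haxE* is transcribed.

ON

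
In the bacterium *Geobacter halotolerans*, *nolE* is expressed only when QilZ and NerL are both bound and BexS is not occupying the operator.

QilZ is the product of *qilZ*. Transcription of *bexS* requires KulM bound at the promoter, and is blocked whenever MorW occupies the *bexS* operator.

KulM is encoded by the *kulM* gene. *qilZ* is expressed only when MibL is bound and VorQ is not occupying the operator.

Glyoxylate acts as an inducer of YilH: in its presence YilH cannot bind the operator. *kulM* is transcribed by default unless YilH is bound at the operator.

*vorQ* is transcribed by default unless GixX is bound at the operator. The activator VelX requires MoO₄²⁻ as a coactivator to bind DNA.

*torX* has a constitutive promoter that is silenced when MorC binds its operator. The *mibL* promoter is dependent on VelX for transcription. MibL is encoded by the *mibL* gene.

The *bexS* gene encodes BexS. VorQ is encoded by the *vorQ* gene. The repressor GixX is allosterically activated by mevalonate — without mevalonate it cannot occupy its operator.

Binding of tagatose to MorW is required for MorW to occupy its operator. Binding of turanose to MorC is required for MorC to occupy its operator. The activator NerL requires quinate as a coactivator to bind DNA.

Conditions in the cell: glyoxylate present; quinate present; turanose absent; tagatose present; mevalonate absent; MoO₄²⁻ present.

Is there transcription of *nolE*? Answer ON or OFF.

OFF

Mevalonate is absent, so GixX is inactive.
With no repressor bound, *vorQ* is transcribed.
So VorQ is produced and active.
MoO₄²⁻ is present, so VelX is active.
No repressor is bound and VelX is active, so *mibL* is transcribed.
So MibL is produced and active.
With repressor VorQ bound, *qilZ* is not transcribed.
So QilZ is not produced.
Quinate is present, so NerL is active.
Tagatose is present, so MorW is active.
Glyoxylate is present, so YilH is inactive.
With no repressor bound, *kulM* is transcribed.
So KulM is produced and active.
With repressor MorW bound, *bexS* is not transcribed.
So BexS is not produced.
Required activator QilZ is absent, so *nolE* is not transcribed.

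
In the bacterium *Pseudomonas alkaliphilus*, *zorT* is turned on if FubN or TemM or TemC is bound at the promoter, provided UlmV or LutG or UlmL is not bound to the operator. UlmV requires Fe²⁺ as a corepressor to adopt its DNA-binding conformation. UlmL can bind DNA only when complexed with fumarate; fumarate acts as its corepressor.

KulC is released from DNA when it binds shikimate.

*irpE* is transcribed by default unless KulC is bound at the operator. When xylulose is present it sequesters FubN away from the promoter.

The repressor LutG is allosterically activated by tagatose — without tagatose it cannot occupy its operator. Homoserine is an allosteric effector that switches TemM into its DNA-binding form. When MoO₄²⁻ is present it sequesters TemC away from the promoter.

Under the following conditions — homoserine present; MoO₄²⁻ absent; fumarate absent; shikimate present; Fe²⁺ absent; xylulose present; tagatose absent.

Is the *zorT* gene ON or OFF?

ON

Xylulose is present, so FubN is inactive.
Fe²⁺ is absent, so UlmV is inactive.
Homoserine is present, so TemM is active.
MoO₄²⁻ is absent, so TemC is active.
Tagatose is absent, so LutG is inactive.
Fumarate is absent, so UlmL is inactive.
Activator TemM is present, so *zorT* is transcribed.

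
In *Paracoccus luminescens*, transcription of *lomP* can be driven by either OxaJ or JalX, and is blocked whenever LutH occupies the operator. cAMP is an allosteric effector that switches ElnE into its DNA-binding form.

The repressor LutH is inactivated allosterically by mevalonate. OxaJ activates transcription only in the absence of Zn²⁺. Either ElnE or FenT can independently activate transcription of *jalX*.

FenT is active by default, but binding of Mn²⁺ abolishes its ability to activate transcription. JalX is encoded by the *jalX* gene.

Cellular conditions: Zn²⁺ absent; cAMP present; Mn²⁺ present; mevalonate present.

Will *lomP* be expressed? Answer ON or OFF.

Zn²⁺ is absent, so OxaJ is active.
cAMP is present, so ElnE is active.
Mn²⁺ is present, so FenT is inactive.
Activator ElnE is present, so *jalX* is transcribed.
So JalX is produced and active.
Mevalonate is present, so LutH is inactive.
Activator OxaJ is present, so *lomP* is transcribed.

ON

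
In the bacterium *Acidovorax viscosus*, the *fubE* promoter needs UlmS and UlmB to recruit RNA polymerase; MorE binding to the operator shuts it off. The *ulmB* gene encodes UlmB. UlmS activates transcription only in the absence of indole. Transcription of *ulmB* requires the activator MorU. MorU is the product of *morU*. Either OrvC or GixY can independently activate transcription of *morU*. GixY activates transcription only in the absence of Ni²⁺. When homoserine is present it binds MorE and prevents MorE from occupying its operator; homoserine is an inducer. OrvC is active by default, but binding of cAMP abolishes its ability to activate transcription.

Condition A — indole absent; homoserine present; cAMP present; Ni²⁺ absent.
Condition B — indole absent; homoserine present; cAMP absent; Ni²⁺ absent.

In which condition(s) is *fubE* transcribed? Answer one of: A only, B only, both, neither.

Condition A:
Indole is absent, so UlmS is active.
Homoserine is present, so MorE is inactive.
cAMP is present, so OrvC is inactive.
Ni²⁺ is absent, so GixY is active.
Activator GixY is present, so *morU* is transcribed.
So MorU is produced and active.
No repressor is bound and MorU is active, so *ulmB* is transcribed.
So UlmB is produced and active.
No repressor is bound and UlmS and UlmB are active, so *fubE* is transcribed.
→ *fubE* is ON in A.
Condition B:
Indole is absent, so UlmS is active.
Homoserine is present, so MorE is inactive.
cAMP is absent, so OrvC is active.
Ni²⁺ is absent, so GixY is active.
Activator OrvC is present, so *morU* is transcribed.
So MorU is produced and active.
No repressor is bound and MorU is active, so *ulmB* is transcribed.
So UlmB is produced and active.
No repressor is bound and UlmS and UlmB are active, so *fubE* is transcribed.
→ *fubE* is ON in B.

both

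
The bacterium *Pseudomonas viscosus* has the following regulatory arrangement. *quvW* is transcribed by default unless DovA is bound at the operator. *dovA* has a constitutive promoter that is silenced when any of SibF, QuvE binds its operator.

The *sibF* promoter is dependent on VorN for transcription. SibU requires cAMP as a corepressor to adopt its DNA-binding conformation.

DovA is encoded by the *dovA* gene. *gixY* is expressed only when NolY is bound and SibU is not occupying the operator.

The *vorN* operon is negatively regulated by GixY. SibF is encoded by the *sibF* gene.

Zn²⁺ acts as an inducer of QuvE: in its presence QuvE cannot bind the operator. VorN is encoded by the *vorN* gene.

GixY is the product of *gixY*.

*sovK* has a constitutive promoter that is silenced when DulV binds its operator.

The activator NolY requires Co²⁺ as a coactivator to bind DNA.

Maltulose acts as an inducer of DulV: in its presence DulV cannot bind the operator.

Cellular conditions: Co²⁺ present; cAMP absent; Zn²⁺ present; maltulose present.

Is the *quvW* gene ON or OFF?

cAMP is absent, so SibU is inactive.
Co²⁺ is present, so NolY is active.
No repressor is bound and NolY is active, so *gixY* is transcribed.
So GixY is produced and active.
With repressor GixY bound, *vorN* is not transcribed.
So VorN is not produced.
Required activator VorN is absent, so *sibF* is not transcribed.
So SibF is not produced.
Zn²⁺ is present, so QuvE is inactive.
With no repressor bound, *dovA* is transcribed.
So DovA is produced and active.
With repressor DovA bound, *quvW* is not transcribed.

OFF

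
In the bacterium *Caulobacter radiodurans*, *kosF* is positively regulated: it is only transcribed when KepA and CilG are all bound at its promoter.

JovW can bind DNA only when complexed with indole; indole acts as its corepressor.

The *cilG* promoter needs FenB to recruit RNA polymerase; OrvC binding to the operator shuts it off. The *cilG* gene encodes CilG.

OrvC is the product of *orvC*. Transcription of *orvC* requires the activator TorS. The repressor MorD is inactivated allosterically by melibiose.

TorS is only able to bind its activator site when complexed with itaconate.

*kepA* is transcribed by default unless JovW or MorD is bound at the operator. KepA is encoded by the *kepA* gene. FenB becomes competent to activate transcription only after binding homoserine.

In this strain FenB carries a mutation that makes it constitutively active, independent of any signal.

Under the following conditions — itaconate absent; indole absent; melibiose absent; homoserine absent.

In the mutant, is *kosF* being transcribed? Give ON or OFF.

OFF

Indole is absent, so JovW is inactive.
Melibiose is absent, so MorD is active.
With repressor MorD bound, *kepA* is not transcribed.
So KepA is not produced.
FenB is constitutively active in this strain.
Itaconate is absent, so TorS is inactive.
Required activator TorS is absent, so *orvC* is not transcribed.
So OrvC is not produced.
No repressor is bound and FenB is active, so *cilG* is transcribed.
So CilG is produced and active.
Required activator KepA is absent, so *kosF* is not transcribed.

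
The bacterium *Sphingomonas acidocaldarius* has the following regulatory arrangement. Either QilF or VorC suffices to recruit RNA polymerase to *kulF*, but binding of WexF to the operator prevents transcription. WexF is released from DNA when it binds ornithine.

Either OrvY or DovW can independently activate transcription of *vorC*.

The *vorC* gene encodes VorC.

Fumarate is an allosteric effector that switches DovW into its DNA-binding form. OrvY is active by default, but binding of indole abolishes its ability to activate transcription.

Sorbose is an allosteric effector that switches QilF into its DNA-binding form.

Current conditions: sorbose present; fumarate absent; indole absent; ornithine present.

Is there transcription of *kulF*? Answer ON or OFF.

Ornithine is present, so WexF is inactive.
Sorbose is present, so QilF is active.
Indole is absent, so OrvY is active.
Fumarate is absent, so DovW is inactive.
Activator OrvY is present, so *vorC* is transcribed.
So VorC is produced and active.
Activator QilF is present, so *kulF* is transcribed.

ON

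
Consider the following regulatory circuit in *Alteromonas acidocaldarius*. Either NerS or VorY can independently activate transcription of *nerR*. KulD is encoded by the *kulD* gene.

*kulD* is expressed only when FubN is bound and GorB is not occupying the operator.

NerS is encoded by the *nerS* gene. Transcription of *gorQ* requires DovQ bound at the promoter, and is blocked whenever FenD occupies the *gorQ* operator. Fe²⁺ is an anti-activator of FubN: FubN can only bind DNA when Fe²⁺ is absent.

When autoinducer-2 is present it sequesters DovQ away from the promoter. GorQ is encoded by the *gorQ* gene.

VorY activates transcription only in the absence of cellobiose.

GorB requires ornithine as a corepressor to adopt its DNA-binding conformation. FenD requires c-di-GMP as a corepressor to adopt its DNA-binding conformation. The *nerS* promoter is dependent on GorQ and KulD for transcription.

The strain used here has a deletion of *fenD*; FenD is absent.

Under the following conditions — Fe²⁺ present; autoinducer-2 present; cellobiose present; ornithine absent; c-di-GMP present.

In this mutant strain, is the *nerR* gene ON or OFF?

FenD is non-functional in this strain, so it has no effect.
Autoinducer-2 is present, so DovQ is inactive.
Required activator DovQ is absent, so *gorQ* is not transcribed.
So GorQ is not produced.
Fe²⁺ is present, so FubN is inactive.
Ornithine is absent, so GorB is inactive.
Required activator FubN is absent, so *kulD* is not transcribed.
So KulD is not produced.
Required activator GorQ is absent, so *nerS* is not transcribed.
So NerS is not produced.
Cellobiose is present, so VorY is inactive.
No activator is available at the *nerR* promoter, so *nerR* is not transcribed.

OFF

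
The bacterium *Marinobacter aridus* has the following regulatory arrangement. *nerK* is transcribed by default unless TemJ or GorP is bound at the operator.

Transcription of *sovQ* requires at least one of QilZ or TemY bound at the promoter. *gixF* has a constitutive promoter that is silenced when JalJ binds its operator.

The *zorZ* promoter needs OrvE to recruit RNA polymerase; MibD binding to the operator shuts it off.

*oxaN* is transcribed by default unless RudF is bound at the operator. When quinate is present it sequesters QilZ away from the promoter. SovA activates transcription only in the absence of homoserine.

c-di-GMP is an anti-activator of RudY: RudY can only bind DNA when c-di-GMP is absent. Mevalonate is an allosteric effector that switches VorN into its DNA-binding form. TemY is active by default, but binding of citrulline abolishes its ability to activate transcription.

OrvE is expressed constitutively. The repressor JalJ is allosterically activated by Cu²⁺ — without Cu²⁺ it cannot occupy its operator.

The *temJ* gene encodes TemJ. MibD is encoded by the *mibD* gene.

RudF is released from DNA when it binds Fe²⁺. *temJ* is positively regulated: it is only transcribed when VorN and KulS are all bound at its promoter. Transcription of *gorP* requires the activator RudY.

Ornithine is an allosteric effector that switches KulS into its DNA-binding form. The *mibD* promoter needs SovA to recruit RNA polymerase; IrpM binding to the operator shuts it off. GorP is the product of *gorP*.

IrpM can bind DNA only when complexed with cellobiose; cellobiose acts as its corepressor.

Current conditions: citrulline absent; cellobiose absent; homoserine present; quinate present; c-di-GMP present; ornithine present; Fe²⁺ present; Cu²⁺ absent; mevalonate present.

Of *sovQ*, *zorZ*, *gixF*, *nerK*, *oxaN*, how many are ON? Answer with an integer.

4

Quinate is present, so QilZ is inactive.
Citrulline is absent, so TemY is active.
Activator TemY is present, so *sovQ* is transcribed.
→ *sovQ* is ON.
Homoserine is present, so SovA is inactive.
Cellobiose is absent, so IrpM is inactive.
Required activator SovA is absent, so *mibD* is not transcribed.
So MibD is not produced.
OrvE is produced constitutively and is active.
No repressor is bound and OrvE is active, so *zorZ* is transcribed.
→ *zorZ* is ON.
Cu²⁺ is absent, so JalJ is inactive.
With no repressor bound, *gixF* is transcribed.
→ *gixF* is ON.
Mevalonate is present, so VorN is active.
Ornithine is present, so KulS is active.
No repressor is bound and VorN and KulS are active, so *temJ* is transcribed.
So TemJ is produced and active.
c-di-GMP is present, so RudY is inactive.
Required activator RudY is absent, so *gorP* is not transcribed.
So GorP is not produced.
With repressor TemJ bound, *nerK* is not transcribed.
→ *nerK* is OFF.
Fe²⁺ is present, so RudF is inactive.
With no repressor bound, *oxaN* is transcribed.
→ *oxaN* is ON.
4 of the 5 genes are transcribed.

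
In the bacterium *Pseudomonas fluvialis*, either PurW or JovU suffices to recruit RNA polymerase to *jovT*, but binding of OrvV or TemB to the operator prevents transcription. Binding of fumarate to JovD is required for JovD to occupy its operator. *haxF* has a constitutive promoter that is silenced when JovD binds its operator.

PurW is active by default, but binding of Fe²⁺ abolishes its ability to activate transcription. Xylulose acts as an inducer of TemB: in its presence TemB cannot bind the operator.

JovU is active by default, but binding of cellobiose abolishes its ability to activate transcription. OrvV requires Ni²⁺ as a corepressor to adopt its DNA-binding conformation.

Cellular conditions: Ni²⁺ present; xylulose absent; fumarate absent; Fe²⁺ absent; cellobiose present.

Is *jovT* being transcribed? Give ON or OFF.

Ni²⁺ is present, so OrvV is active.
Fe²⁺ is absent, so PurW is active.
Xylulose is absent, so TemB is active.
Cellobiose is present, so JovU is inactive.
With repressor OrvV bound, *jovT* is not transcribed.

OFF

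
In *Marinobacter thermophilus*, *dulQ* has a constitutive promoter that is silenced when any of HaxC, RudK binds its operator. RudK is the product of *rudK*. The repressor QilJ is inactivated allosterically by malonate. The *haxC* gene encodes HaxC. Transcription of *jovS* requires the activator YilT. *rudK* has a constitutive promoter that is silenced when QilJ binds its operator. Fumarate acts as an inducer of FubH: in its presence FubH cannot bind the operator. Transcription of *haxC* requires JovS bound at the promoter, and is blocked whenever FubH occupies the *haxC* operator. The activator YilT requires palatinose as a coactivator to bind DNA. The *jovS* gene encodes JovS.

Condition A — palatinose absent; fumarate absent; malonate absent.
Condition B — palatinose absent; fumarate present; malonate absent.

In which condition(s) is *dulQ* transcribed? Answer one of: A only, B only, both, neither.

Condition A:
Palatinose is absent, so YilT is inactive.
Required activator YilT is absent, so *jovS* is not transcribed.
So JovS is not produced.
Fumarate is absent, so FubH is active.
With repressor FubH bound, *haxC* is not transcribed.
So HaxC is not produced.
Malonate is absent, so QilJ is active.
With repressor QilJ bound, *rudK* is not transcribed.
So RudK is not produced.
With no repressor bound, *dulQ* is transcribed.
→ *dulQ* is ON in A.
Condition B:
Palatinose is absent, so YilT is inactive.
Required activator YilT is absent, so *jovS* is not transcribed.
So JovS is not produced.
Fumarate is present, so FubH is inactive.
Required activator JovS is absent, so *haxC* is not transcribed.
So HaxC is not produced.
Malonate is absent, so QilJ is active.
With repressor QilJ bound, *rudK* is not transcribed.
So RudK is not produced.
With no repressor bound, *dulQ* is transcribed.
→ *dulQ* is ON in B.

both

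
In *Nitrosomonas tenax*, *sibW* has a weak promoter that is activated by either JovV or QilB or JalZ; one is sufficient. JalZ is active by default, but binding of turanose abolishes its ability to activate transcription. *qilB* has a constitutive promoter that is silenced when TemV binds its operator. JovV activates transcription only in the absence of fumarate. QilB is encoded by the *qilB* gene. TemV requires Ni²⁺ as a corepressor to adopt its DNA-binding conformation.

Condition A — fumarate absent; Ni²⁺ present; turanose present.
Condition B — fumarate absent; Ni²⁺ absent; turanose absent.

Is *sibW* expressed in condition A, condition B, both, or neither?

both

Condition A:
Fumarate is absent, so JovV is active.
Ni²⁺ is present, so TemV is active.
With repressor TemV bound, *qilB* is not transcribed.
So QilB is not produced.
Turanose is present, so JalZ is inactive.
Activator JovV is present, so *sibW* is transcribed.
→ *sibW* is ON in A.
Condition B:
Fumarate is absent, so JovV is active.
Ni²⁺ is absent, so TemV is inactive.
With no repressor bound, *qilB* is transcribed.
So QilB is produced and active.
Turanose is absent, so JalZ is active.
Activator JovV is present, so *sibW* is transcribed.
→ *sibW* is ON in B.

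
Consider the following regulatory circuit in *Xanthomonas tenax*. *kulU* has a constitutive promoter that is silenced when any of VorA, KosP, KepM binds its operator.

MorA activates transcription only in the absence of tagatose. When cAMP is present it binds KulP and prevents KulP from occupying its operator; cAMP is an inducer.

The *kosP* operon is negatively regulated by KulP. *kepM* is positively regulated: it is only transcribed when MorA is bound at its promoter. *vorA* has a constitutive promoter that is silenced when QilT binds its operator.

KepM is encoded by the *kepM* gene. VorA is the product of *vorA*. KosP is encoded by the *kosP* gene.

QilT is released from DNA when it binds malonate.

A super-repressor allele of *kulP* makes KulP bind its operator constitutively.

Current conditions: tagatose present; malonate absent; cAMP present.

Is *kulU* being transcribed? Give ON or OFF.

Malonate is absent, so QilT is active.
With repressor QilT bound, *vorA* is not transcribed.
So VorA is not produced.
KulP is constitutively active in this strain.
With repressor KulP bound, *kosP* is not transcribed.
So KosP is not produced.
Tagatose is present, so MorA is inactive.
Required activator MorA is absent, so *kepM* is not transcribed.
So KepM is not produced.
With no repressor bound, *kulU* is transcribed.

ON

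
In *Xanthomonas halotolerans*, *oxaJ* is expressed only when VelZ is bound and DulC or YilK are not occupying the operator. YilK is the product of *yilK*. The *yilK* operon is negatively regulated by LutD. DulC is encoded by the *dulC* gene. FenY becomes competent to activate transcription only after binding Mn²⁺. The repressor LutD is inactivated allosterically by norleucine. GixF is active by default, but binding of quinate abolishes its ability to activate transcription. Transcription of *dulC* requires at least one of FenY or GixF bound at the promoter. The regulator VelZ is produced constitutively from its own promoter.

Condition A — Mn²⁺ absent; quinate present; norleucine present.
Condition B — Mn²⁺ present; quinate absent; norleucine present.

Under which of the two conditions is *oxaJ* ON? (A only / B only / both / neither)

Condition A:
Mn²⁺ is absent, so FenY is inactive.
Quinate is present, so GixF is inactive.
No activator is available at the *dulC* promoter, so *dulC* is not transcribed.
So DulC is not produced.
VelZ is produced constitutively and is active.
Norleucine is present, so LutD is inactive.
With no repressor bound, *yilK* is transcribed.
So YilK is produced and active.
With repressor YilK bound, *oxaJ* is not transcribed.
→ *oxaJ* is OFF in A.
Condition B:
Mn²⁺ is present, so FenY is active.
Quinate is absent, so GixF is active.
Activator FenY is present, so *dulC* is transcribed.
So DulC is produced and active.
VelZ is produced constitutively and is active.
Norleucine is present, so LutD is inactive.
With no repressor bound, *yilK* is transcribed.
So YilK is produced and active.
With repressor DulC bound, *oxaJ* is not transcribed.
→ *oxaJ* is OFF in B.

neither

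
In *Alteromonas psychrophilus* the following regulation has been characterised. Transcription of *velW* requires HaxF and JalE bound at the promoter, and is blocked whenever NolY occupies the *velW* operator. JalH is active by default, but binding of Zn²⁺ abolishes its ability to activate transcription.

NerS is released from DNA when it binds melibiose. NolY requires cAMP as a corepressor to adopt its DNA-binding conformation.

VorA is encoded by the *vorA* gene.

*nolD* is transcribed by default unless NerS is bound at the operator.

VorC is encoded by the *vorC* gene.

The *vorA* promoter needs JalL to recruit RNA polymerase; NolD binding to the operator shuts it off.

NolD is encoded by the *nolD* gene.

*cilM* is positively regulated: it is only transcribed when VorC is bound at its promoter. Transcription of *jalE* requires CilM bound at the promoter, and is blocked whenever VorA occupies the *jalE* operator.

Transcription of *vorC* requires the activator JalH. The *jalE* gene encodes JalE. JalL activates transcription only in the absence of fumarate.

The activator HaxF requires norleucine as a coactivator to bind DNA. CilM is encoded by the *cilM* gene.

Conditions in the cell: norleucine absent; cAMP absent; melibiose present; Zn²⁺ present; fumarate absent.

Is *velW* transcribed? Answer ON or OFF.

cAMP is absent, so NolY is inactive.
Norleucine is absent, so HaxF is inactive.
Zn²⁺ is present, so JalH is inactive.
Required activator JalH is absent, so *vorC* is not transcribed.
So VorC is not produced.
Required activator VorC is absent, so *cilM* is not transcribed.
So CilM is not produced.
Fumarate is absent, so JalL is active.
Melibiose is present, so NerS is inactive.
With no repressor bound, *nolD* is transcribed.
So NolD is produced and active.
With repressor NolD bound, *vorA* is not transcribed.
So VorA is not produced.
Required activator CilM is absent, so *jalE* is not transcribed.
So JalE is not produced.
Required activator HaxF is absent, so *velW* is not transcribed.

OFF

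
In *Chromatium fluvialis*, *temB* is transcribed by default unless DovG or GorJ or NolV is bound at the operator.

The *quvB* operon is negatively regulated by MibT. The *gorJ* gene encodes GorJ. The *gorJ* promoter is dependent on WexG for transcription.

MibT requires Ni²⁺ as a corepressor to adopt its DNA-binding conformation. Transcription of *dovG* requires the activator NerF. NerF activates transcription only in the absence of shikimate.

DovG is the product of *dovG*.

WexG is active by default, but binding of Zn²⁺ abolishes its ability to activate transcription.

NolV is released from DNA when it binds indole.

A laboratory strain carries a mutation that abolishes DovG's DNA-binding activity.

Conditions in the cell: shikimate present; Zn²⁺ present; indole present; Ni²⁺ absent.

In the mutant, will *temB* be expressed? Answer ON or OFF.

ON

DovG is non-functional in this strain, so it has no effect.
Zn²⁺ is present, so WexG is inactive.
Required activator WexG is absent, so *gorJ* is not transcribed.
So GorJ is not produced.
Indole is present, so NolV is inactive.
With no repressor bound, *temB* is transcribed.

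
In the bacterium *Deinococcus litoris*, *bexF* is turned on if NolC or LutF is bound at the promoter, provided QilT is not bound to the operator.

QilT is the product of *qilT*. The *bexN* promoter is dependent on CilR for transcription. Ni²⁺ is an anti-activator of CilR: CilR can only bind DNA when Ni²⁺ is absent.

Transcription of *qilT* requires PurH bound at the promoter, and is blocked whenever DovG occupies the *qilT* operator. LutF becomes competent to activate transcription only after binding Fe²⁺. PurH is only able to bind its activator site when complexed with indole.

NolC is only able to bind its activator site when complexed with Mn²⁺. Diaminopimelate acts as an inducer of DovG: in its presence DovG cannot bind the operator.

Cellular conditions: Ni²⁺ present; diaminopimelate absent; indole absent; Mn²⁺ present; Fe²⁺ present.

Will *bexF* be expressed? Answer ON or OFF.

Mn²⁺ is present, so NolC is active.
Diaminopimelate is absent, so DovG is active.
Indole is absent, so PurH is inactive.
With repressor DovG bound, *qilT* is not transcribed.
So QilT is not produced.
Fe²⁺ is present, so LutF is active.
Activator NolC is present, so *bexF* is transcribed.

ON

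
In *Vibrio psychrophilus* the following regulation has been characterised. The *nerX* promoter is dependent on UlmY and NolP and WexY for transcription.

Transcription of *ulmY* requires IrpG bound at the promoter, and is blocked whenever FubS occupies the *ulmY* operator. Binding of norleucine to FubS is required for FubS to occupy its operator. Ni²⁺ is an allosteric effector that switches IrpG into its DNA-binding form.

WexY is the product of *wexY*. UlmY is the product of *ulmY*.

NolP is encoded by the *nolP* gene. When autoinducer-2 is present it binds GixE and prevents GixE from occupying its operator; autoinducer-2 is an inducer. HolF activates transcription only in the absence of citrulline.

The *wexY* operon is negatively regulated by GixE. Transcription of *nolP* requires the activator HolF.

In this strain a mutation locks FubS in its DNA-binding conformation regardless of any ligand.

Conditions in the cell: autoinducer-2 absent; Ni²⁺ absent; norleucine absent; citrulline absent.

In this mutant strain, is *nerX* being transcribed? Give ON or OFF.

FubS is constitutively active in this strain.
Ni²⁺ is absent, so IrpG is inactive.
With repressor FubS bound, *ulmY* is not transcribed.
So UlmY is not produced.
Citrulline is absent, so HolF is active.
No repressor is bound and HolF is active, so *nolP* is transcribed.
So NolP is produced and active.
Autoinducer-2 is absent, so GixE is active.
With repressor GixE bound, *wexY* is not transcribed.
So WexY is not produced.
Required activator UlmY is absent, so *nerX* is not transcribed.

OFF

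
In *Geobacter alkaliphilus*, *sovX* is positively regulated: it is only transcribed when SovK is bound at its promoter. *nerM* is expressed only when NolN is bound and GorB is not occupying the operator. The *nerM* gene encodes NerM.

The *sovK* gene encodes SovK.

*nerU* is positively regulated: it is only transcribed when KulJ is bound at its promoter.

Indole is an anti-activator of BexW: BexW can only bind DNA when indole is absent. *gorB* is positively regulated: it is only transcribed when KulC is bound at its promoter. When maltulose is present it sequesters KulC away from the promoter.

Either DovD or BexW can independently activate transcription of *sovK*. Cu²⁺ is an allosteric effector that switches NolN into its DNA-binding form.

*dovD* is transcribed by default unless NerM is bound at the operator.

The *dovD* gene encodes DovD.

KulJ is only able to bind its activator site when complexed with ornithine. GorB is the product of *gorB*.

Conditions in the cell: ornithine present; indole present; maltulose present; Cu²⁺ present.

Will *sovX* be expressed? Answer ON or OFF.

OFF

Maltulose is present, so KulC is inactive.
Required activator KulC is absent, so *gorB* is not transcribed.
So GorB is not produced.
Cu²⁺ is present, so NolN is active.
No repressor is bound and NolN is active, so *nerM* is transcribed.
So NerM is produced and active.
With repressor NerM bound, *dovD* is not transcribed.
So DovD is not produced.
Indole is present, so BexW is inactive.
No activator is available at the *sovK* promoter, so *sovK* is not transcribed.
So SovK is not produced.
Required activator SovK is absent, so *sovX* is not transcribed.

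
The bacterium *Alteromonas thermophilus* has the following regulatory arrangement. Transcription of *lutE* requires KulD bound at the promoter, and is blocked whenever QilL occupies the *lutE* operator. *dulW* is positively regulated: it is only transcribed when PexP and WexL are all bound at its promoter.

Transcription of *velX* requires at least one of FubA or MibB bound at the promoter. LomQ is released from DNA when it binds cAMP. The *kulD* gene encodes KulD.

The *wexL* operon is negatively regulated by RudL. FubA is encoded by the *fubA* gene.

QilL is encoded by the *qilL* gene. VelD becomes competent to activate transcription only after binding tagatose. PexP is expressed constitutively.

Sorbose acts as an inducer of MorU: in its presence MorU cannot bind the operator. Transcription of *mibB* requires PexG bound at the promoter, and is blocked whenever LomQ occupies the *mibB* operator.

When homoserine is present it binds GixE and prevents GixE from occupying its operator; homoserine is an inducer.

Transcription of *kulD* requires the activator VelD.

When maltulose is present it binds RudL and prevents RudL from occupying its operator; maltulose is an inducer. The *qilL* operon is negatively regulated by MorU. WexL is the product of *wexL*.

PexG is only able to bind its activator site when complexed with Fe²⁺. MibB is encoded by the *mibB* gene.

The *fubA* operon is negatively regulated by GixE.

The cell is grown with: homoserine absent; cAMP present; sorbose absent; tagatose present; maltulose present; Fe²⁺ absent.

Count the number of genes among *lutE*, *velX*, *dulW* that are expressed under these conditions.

Sorbose is absent, so MorU is active.
With repressor MorU bound, *qilL* is not transcribed.
So QilL is not produced.
Tagatose is present, so VelD is active.
No repressor is bound and VelD is active, so *kulD* is transcribed.
So KulD is produced and active.
No repressor is bound and KulD is active, so *lutE* is transcribed.
→ *lutE* is ON.
Homoserine is absent, so GixE is active.
With repressor GixE bound, *fubA* is not transcribed.
So FubA is not produced.
cAMP is present, so LomQ is inactive.
Fe²⁺ is absent, so PexG is inactive.
Required activator PexG is absent, so *mibB* is not transcribed.
So MibB is not produced.
No activator is available at the *velX* promoter, so *velX* is not transcribed.
→ *velX* is OFF.
PexP is produced constitutively and is active.
Maltulose is present, so RudL is inactive.
With no repressor bound, *wexL* is transcribed.
So WexL is produced and active.
No repressor is bound and PexP and WexL are active, so *dulW* is transcribed.
→ *dulW* is ON.
2 of the 3 genes are transcribed.

2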